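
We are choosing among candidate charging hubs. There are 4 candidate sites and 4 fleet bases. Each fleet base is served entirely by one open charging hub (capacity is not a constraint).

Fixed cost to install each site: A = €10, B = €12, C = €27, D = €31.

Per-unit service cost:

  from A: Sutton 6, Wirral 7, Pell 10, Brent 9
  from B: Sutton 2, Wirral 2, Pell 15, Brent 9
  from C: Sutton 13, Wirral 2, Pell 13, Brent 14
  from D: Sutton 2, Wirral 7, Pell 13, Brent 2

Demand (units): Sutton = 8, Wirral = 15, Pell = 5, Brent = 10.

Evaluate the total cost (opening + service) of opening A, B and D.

Each fleet base is assigned to its cheapest site among the open ones.
{A, B, D}: Sutton→B 2·8=16, Wirral→B 2·15=30, Pell→A 10·5=50, Brent→D 2·10=20. Service 116; fixed 53; total 169.

Total cost: 169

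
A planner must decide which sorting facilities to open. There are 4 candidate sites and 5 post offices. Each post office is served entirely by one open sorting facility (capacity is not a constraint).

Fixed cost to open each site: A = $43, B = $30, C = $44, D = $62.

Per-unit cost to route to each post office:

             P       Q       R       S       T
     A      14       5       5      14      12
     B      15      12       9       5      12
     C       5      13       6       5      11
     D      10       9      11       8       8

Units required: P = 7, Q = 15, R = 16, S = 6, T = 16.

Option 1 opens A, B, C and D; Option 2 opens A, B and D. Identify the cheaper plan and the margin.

Option 2 is cheaper by 9.

Option 1: {A, B, C, D}: P→C 5·7=35, Q→A 5·15=75, R→A 5·16=80, S→B 5·6=30, T→D 8·16=128. Service 348; fixed 179; total 527.
Option 2: {A, B, D}: P→D 10·7=70, Q→A 5·15=75, R→A 5·16=80, S→B 5·6=30, T→D 8·16=128. Service 383; fixed 135; total 518.
Difference: |527 − 518| = 9.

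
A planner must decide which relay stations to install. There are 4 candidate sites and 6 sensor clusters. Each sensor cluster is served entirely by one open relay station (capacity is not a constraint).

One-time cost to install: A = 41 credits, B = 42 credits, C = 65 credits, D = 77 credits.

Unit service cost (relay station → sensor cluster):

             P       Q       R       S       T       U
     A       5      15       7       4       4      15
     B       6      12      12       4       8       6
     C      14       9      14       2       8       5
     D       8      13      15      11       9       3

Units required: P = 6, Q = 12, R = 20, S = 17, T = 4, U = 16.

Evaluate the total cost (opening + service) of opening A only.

Each sensor cluster is assigned to its cheapest site among the open ones.
{A}: P→A 5·6=30, Q→A 15·12=180, R→A 7·20=140, S→A 4·17=68, T→A 4·4=16, U→A 15·16=240. Service 674; fixed 41; total 715.

Total cost: 715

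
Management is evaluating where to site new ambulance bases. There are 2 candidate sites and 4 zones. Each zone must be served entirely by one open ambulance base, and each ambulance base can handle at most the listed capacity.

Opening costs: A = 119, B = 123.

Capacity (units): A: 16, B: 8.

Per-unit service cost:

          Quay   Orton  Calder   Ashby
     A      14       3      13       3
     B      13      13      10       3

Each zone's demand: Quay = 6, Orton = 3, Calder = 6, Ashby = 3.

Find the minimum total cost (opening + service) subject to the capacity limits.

Open {A, B}: Quay→A 14·6=84, Orton→A 3·3=9, Calder→B 10·6=60, Ashby→A 3·3=9.
Loads: A carries 12/16, B carries 6/8. Service 162; fixed 242; total 404.
Next best feasible plan costs 416.

Minimum total cost: 404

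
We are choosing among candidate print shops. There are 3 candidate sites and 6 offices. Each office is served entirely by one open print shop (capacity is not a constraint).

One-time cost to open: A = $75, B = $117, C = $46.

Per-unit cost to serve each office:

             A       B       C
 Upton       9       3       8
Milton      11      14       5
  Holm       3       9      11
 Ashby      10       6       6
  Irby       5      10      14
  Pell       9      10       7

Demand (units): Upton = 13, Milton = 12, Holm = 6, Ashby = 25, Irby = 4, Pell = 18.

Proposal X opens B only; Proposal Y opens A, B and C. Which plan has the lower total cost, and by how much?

Proposal Y is cheaper by 97.

Proposal X: {B}: Upton→B 3·13=39, Milton→B 14·12=168, Holm→B 9·6=54, Ashby→B 6·25=150, Irby→B 10·4=40, Pell→B 10·18=180. Service 631; fixed 117; total 748.
Proposal Y: {A, B, C}: Upton→B 3·13=39, Milton→C 5·12=60, Holm→A 3·6=18, Ashby→B 6·25=150, Irby→A 5·4=20, Pell→C 7·18=126. Service 413; fixed 238; total 651.
Difference: |748 − 651| = 97.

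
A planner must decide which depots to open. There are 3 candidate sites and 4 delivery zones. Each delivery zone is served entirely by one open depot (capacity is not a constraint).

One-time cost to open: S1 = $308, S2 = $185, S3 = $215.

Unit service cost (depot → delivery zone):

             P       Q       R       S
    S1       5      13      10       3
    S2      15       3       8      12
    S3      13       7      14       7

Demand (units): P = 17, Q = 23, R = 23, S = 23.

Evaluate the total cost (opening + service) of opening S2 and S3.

Total cost: 1035

Each delivery zone is assigned to its cheapest site among the open ones.
{S2, S3}: P→S3 13·17=221, Q→S2 3·23=69, R→S2 8·23=184, S→S3 7·23=161. Service 635; fixed 400; total 1035.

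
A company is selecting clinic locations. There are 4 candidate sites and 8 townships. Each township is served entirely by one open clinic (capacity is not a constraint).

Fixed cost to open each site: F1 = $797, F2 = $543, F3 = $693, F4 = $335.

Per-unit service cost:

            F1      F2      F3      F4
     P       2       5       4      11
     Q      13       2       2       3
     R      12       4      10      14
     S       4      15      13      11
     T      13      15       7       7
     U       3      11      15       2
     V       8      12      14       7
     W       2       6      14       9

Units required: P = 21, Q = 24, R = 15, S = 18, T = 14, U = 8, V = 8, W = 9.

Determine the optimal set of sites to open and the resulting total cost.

Open F4 only; minimum total cost 1297.

For any fixed open set, each township goes to its cheapest open site; total = fixed + service.
{F4}: P→F4 11·21=231, Q→F4 3·24=72, R→F4 14·15=210, S→F4 11·18=198, T→F4 7·14=98, U→F4 2·8=16, V→F4 7·8=56, W→F4 9·9=81. Service 962; fixed 335; total 1297.
{F2}: service 931 + fixed 543 = 1474
{F2, F4}: P→F2 5·21=105, Q→F2 2·24=48, R→F2 4·15=60, S→F4 11·18=198, T→F4 7·14=98, U→F4 2·8=16, V→F4 7·8=56, W→F2 6·9=54. Service 635; fixed 878; total 1513.
{F1, F2, F3, F4}: P→F1 2·21=42, Q→F2 2·24=48, R→F2 4·15=60, S→F1 4·18=72, T→F3 7·14=98, U→F4 2·8=16, V→F4 7·8=56, W→F1 2·9=18. Service 410; fixed 2368; total 2778.
(All 15 nonempty subsets were checked; F4 only is lowest.)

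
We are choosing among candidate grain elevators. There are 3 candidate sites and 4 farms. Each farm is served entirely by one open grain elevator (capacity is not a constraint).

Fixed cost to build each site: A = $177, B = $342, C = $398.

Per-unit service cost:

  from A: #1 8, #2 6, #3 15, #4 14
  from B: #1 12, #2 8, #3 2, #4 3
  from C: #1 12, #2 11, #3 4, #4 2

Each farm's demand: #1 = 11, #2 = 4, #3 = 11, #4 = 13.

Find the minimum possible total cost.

For any fixed open set, each farm goes to its cheapest open site; total = fixed + service.
{B}: #1→B 12·11=132, #2→B 8·4=32, #3→B 2·11=22, #4→B 3·13=39. Service 225; fixed 342; total 567.
{A}: #1→A 8·11=88, #2→A 6·4=24, #3→A 15·11=165, #4→A 14·13=182. Service 459; fixed 177; total 636.
{C}: #1→C 12·11=132, #2→C 11·4=44, #3→C 4·11=44, #4→C 2·13=26. Service 246; fixed 398; total 644.
{A, B, C}: #1→A 8·11=88, #2→A 6·4=24, #3→B 2·11=22, #4→C 2·13=26. Service 160; fixed 917; total 1077.
No other subset beats 567.

Minimum total cost: 567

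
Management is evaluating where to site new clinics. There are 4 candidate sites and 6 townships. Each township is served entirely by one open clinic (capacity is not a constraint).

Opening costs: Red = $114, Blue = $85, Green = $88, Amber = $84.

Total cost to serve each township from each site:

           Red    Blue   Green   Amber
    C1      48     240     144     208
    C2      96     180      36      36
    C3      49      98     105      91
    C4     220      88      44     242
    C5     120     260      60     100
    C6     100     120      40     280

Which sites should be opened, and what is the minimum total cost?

For any fixed open set, each township goes to its cheapest open site; total = fixed + service.
{Red, Green}: C1→Red 48, C2→Green 36, C3→Red 49, C4→Green 44, C5→Green 60, C6→Green 40. Service 277; fixed 202; total 479.
{Green}: service 429 + fixed 88 = 517
{Red, Green, Amber}: C1→Red 48, C2→Green 36, C3→Red 49, C4→Green 44, C5→Green 60, C6→Green 40. Service 277; fixed 286; total 563.
{Red, Blue, Green, Amber}: service 277 + fixed 371 = 648
No other subset beats 479.

Open Red and Green; minimum total cost 479.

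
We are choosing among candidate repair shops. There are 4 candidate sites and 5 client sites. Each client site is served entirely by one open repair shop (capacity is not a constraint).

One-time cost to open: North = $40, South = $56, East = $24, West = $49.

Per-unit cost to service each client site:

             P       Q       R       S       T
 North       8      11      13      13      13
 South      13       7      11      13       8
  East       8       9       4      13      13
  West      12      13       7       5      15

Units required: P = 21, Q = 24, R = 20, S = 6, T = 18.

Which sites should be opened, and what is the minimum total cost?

For any fixed open set, each client site goes to its cheapest open site; total = fixed + service.
{South, East}: P→East 8·21=168, Q→South 7·24=168, R→East 4·20=80, S→South 13·6=78, T→South 8·18=144. Service 638; fixed 80; total 718.
{South, East, West}: P→East 8·21=168, Q→South 7·24=168, R→East 4·20=80, S→West 5·6=30, T→South 8·18=144. Service 590; fixed 129; total 719.
{North, South, East}: P→North 8·21=168, Q→South 7·24=168, R→East 4·20=80, S→North 13·6=78, T→South 8·18=144. Service 638; fixed 120; total 758.
{North, South, East, West}: service 590 + fixed 169 = 759
No other subset beats 718.

Open South and East; minimum total cost 718.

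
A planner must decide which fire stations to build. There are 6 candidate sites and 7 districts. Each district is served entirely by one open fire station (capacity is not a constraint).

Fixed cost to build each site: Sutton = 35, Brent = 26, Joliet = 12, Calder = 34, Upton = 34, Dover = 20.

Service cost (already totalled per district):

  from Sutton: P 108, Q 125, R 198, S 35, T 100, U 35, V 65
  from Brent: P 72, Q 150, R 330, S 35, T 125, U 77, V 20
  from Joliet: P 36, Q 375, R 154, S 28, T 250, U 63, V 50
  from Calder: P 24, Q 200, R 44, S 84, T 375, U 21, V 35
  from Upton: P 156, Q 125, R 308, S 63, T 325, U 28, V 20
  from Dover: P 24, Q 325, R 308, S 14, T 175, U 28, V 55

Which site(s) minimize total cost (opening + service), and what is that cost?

For any fixed open set, each district goes to its cheapest open site; total = fixed + service.
{Sutton, Calder, Dover}: P→Calder 24, Q→Sutton 125, R→Calder 44, S→Dover 14, T→Sutton 100, U→Calder 21, V→Calder 35. Service 363; fixed 89; total 452.
{Sutton, Calder}: service 384 + fixed 69 = 453
{Sutton, Joliet, Calder}: service 377 + fixed 81 = 458
{Sutton, Brent, Joliet, Calder, Upton, Dover}: service 348 + fixed 161 = 509
No other subset beats 452.

Open Sutton, Calder and Dover; minimum total cost 452.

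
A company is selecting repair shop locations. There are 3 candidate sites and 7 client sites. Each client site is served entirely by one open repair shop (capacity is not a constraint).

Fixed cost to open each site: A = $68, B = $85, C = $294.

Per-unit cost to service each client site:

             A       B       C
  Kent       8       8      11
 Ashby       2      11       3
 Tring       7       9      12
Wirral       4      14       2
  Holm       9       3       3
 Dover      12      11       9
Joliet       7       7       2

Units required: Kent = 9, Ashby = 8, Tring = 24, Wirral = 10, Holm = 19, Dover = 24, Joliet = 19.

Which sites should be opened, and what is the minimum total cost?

For any fixed open set, each client site goes to its cheapest open site; total = fixed + service.
{A, B}: Kent→A 8·9=72, Ashby→A 2·8=16, Tring→A 7·24=168, Wirral→A 4·10=40, Holm→B 3·19=57, Dover→B 11·24=264, Joliet→A 7·19=133. Service 750; fixed 153; total 903.
{A, C}: Kent→A 8·9=72, Ashby→A 2·8=16, Tring→A 7·24=168, Wirral→C 2·10=20, Holm→C 3·19=57, Dover→C 9·24=216, Joliet→C 2·19=38. Service 587; fixed 362; total 949.
{A}: service 888 + fixed 68 = 956
{A, B, C}: service 587 + fixed 447 = 1034
(All 7 nonempty subsets were checked; A and B is lowest.)

Open A and B; minimum total cost 903.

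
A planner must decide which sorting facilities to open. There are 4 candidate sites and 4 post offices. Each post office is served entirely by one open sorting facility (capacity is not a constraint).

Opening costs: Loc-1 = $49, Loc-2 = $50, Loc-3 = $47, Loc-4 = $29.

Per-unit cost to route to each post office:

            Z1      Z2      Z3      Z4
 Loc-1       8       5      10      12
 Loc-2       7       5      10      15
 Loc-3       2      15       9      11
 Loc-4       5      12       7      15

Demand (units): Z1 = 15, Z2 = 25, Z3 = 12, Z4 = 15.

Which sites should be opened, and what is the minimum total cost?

For any fixed open set, each post office goes to its cheapest open site; total = fixed + service.
{Loc-1, Loc-3}: Z1→Loc-3 2·15=30, Z2→Loc-1 5·25=125, Z3→Loc-3 9·12=108, Z4→Loc-3 11·15=165. Service 428; fixed 96; total 524.
{Loc-2, Loc-3}: Z1→Loc-3 2·15=30, Z2→Loc-2 5·25=125, Z3→Loc-3 9·12=108, Z4→Loc-3 11·15=165. Service 428; fixed 97; total 525.
{Loc-1, Loc-3, Loc-4}: service 404 + fixed 125 = 529
{Loc-1, Loc-2, Loc-3, Loc-4}: Z1→Loc-3 2·15=30, Z2→Loc-1 5·25=125, Z3→Loc-4 7·12=84, Z4→Loc-3 11·15=165. Service 404; fixed 175; total 579.
(All 15 nonempty subsets were checked; Loc-1 and Loc-3 is lowest.)

Open Loc-1 and Loc-3; minimum total cost 524.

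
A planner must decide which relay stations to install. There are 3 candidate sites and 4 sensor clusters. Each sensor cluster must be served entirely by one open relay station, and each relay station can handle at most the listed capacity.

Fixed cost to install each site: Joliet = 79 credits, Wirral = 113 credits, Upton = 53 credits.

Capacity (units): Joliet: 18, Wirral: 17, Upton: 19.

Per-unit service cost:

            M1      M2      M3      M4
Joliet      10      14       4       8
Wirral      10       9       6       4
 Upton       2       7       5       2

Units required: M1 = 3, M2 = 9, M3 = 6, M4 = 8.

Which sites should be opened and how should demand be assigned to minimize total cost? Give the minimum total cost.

Open {Joliet, Upton}: M1→Joliet 10·3=30, M2→Upton 7·9=63, M3→Joliet 4·6=24, M4→Upton 2·8=16.
Loads: Joliet carries 9/18, Upton carries 17/19. Service 133; fixed 132; total 265.
Next best feasible plan costs 289.

Minimum total cost: 265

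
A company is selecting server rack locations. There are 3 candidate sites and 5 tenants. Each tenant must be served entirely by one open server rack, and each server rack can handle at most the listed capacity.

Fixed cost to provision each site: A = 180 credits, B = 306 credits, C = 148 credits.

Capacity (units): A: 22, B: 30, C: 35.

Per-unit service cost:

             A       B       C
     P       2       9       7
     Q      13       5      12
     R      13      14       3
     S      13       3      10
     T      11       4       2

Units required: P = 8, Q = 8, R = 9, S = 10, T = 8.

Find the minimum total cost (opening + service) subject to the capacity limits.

Minimum total cost: 583

Open {A, C}: P→A 2·8=16, Q→C 12·8=96, R→C 3·9=27, S→C 10·10=100, T→C 2·8=16.
Loads: A carries 8/22, C carries 35/35. Service 255; fixed 328; total 583.
Next best feasible plan costs 591.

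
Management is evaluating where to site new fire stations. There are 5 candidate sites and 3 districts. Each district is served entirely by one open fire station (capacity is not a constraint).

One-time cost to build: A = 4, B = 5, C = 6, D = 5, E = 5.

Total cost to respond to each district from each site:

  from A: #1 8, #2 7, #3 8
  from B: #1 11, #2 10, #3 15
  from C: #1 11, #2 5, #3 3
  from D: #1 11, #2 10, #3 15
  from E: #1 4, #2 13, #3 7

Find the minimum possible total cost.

For any fixed open set, each district goes to its cheapest open site; total = fixed + service.
{C, E}: #1→E 4, #2→C 5, #3→C 3. Service 12; fixed 11; total 23.
{C}: #1→C 11, #2→C 5, #3→C 3. Service 19; fixed 6; total 25.
{A, C}: service 16 + fixed 10 = 26
{A, B, C, D, E}: service 12 + fixed 25 = 37
No other subset beats 23.

Minimum total cost: 23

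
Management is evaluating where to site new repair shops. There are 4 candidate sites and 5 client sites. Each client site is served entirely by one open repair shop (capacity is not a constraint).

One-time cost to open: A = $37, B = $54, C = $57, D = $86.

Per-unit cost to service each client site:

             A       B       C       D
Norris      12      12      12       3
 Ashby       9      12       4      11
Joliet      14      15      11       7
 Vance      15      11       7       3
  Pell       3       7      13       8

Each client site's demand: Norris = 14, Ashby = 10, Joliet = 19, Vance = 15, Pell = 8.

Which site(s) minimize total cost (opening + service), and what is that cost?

For any fixed open set, each client site goes to its cheapest open site; total = fixed + service.
{A, D}: Norris→D 3·14=42, Ashby→A 9·10=90, Joliet→D 7·19=133, Vance→D 3·15=45, Pell→A 3·8=24. Service 334; fixed 123; total 457.
{A, C, D}: service 284 + fixed 180 = 464
{C, D}: service 324 + fixed 143 = 467
{A, B, C, D}: Norris→D 3·14=42, Ashby→C 4·10=40, Joliet→D 7·19=133, Vance→D 3·15=45, Pell→A 3·8=24. Service 284; fixed 234; total 518.
No other subset beats 457.

Open A and D; minimum total cost 457.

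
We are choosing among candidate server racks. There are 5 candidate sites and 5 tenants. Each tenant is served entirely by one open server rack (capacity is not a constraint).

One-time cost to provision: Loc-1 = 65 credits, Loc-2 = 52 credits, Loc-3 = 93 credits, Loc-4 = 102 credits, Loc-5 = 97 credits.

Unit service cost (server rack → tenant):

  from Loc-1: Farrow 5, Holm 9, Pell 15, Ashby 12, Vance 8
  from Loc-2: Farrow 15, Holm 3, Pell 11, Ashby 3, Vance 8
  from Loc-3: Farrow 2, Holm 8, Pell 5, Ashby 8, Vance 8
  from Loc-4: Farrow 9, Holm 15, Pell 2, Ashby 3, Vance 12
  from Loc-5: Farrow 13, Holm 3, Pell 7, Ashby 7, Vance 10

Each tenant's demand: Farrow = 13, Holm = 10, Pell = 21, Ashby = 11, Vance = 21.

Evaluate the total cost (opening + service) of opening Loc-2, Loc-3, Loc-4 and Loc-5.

Each tenant is assigned to its cheapest site among the open ones.
{Loc-2, Loc-3, Loc-4, Loc-5}: Farrow→Loc-3 2·13=26, Holm→Loc-2 3·10=30, Pell→Loc-4 2·21=42, Ashby→Loc-2 3·11=33, Vance→Loc-2 8·21=168. Service 299; fixed 344; total 643.

Total cost: 643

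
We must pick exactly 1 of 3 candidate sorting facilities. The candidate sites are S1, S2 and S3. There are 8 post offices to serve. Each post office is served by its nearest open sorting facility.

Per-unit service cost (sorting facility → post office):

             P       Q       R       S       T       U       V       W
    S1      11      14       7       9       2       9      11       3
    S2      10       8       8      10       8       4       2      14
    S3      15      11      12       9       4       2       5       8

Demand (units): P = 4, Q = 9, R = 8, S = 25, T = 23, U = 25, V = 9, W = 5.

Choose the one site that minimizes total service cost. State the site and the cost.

With exactly 1 open, each post office uses its cheapest among the chosen.
{S3}: P→S3 15·4=60, Q→S3 11·9=99, R→S3 12·8=96, S→S3 9·25=225, T→S3 4·23=92, U→S3 2·25=50, V→S3 5·9=45, W→S3 8·5=40. Service cost 707.
{S2}: service cost 798
{S1}: service cost 836
Among all 3 size-1 choices, {S3} is lowest.

Choose S3 only; total service cost 707.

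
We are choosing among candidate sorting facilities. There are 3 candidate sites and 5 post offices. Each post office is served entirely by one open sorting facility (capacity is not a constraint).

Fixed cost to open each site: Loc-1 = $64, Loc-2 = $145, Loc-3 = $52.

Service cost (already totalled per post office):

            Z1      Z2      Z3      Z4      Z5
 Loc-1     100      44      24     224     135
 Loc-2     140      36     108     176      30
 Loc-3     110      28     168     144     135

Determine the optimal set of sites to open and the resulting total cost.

For any fixed open set, each post office goes to its cheapest open site; total = fixed + service.
{Loc-1, Loc-3}: Z1→Loc-1 100, Z2→Loc-3 28, Z3→Loc-1 24, Z4→Loc-3 144, Z5→Loc-1 135. Service 431; fixed 116; total 547.
{Loc-1, Loc-2}: service 366 + fixed 209 = 575
{Loc-1, Loc-2, Loc-3}: service 326 + fixed 261 = 587
{Loc-3}: service 585 + fixed 52 = 637
No other subset beats 547.

Open Loc-1 and Loc-3; minimum total cost 547.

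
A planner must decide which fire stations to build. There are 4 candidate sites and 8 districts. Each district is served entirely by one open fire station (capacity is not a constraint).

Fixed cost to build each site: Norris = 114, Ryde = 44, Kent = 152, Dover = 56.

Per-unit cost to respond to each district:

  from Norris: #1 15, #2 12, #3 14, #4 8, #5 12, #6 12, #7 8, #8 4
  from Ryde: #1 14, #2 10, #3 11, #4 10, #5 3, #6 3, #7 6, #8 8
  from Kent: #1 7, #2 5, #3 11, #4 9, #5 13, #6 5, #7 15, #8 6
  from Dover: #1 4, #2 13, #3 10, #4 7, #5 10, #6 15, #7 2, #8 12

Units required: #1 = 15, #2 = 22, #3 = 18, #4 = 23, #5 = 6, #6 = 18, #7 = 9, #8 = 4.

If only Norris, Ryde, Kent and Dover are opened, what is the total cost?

Total cost: 983

Each district is assigned to its cheapest site among the open ones.
{Norris, Ryde, Kent, Dover}: #1→Dover 4·15=60, #2→Kent 5·22=110, #3→Dover 10·18=180, #4→Dover 7·23=161, #5→Ryde 3·6=18, #6→Ryde 3·18=54, #7→Dover 2·9=18, #8→Norris 4·4=16. Service 617; fixed 366; total 983.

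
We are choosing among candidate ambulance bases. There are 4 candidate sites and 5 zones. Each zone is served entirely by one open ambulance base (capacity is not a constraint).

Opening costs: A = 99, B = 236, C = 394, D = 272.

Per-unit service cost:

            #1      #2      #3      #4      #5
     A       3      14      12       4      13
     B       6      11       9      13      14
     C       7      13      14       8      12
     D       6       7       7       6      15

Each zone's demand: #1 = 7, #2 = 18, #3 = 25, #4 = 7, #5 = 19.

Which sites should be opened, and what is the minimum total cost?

For any fixed open set, each zone goes to its cheapest open site; total = fixed + service.
{D}: #1→D 6·7=42, #2→D 7·18=126, #3→D 7·25=175, #4→D 6·7=42, #5→D 15·19=285. Service 670; fixed 272; total 942.
{A}: #1→A 3·7=21, #2→A 14·18=252, #3→A 12·25=300, #4→A 4·7=28, #5→A 13·19=247. Service 848; fixed 99; total 947.
{A, D}: #1→A 3·7=21, #2→D 7·18=126, #3→D 7·25=175, #4→A 4·7=28, #5→A 13·19=247. Service 597; fixed 371; total 968.
{A, B, C, D}: service 578 + fixed 1001 = 1579
No other subset beats 942.

Open D only; minimum total cost 942.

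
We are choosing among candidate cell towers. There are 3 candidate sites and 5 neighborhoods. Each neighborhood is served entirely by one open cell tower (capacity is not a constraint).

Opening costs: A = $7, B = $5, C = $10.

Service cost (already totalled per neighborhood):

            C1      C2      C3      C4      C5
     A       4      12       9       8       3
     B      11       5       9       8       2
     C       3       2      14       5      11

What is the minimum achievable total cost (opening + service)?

For any fixed open set, each neighborhood goes to its cheapest open site; total = fixed + service.
{B, C}: C1→C 3, C2→C 2, C3→B 9, C4→C 5, C5→B 2. Service 21; fixed 15; total 36.
{A, C}: C1→C 3, C2→C 2, C3→A 9, C4→C 5, C5→A 3. Service 22; fixed 17; total 39.
{A, B}: service 28 + fixed 12 = 40
{A, B, C}: service 21 + fixed 22 = 43
(All 7 nonempty subsets were checked; B and C is lowest.)

Minimum total cost: 36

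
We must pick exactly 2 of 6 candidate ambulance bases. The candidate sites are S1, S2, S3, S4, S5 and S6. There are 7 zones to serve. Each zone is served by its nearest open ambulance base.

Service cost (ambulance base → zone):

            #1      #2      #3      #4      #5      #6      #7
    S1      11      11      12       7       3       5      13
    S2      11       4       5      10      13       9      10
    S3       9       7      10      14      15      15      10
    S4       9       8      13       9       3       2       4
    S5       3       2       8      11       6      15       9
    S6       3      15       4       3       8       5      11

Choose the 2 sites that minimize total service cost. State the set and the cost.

With exactly 2 open, each zone uses its cheapest among the chosen.
{S4, S6}: #1→S6 3, #2→S4 8, #3→S6 4, #4→S6 3, #5→S4 3, #6→S4 2, #7→S4 4. Service cost 27.
{S4, S5}: service cost 31
{S5, S6}: service cost 32
Among all 15 size-2 choices, {S4, S6} is lowest.

Choose S4 and S6; total service cost 27.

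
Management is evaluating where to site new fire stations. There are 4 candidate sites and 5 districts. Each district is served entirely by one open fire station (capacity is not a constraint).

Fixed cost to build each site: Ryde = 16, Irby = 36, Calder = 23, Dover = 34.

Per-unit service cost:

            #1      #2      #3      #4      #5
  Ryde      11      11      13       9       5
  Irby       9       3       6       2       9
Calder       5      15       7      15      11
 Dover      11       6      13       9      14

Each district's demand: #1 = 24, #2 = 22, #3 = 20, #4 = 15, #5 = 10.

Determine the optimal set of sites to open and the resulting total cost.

For any fixed open set, each district goes to its cheapest open site; total = fixed + service.
{Ryde, Irby, Calder}: #1→Calder 5·24=120, #2→Irby 3·22=66, #3→Irby 6·20=120, #4→Irby 2·15=30, #5→Ryde 5·10=50. Service 386; fixed 75; total 461.
{Irby, Calder}: service 426 + fixed 59 = 485
{Ryde, Irby, Calder, Dover}: service 386 + fixed 109 = 495
{Ryde}: service 951 + fixed 16 = 967
(All 15 nonempty subsets were checked; Ryde, Irby and Calder is lowest.)

Open Ryde, Irby and Calder; minimum total cost 461.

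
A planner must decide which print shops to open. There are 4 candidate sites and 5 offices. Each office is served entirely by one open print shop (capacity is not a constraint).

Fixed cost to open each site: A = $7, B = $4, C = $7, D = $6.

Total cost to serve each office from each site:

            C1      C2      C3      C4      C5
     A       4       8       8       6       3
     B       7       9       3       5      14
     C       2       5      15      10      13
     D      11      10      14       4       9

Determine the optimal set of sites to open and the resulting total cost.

Open A and B; minimum total cost 34.

For any fixed open set, each office goes to its cheapest open site; total = fixed + service.
{A, B}: C1→A 4, C2→A 8, C3→B 3, C4→B 5, C5→A 3. Service 23; fixed 11; total 34.
{A}: service 29 + fixed 7 = 36
{A, B, C}: service 18 + fixed 18 = 36
{A, B, C, D}: C1→C 2, C2→C 5, C3→B 3, C4→D 4, C5→A 3. Service 17; fixed 24; total 41.
(All 15 nonempty subsets were checked; A and B is lowest.)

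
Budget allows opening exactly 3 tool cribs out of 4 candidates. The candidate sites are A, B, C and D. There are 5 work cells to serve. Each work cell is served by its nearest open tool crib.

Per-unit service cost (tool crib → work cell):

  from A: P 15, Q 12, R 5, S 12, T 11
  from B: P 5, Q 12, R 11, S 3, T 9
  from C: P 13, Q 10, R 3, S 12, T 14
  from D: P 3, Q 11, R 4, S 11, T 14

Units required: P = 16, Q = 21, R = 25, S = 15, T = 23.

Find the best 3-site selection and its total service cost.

With exactly 3 open, each work cell uses its cheapest among the chosen.
{B, C, D}: P→D 3·16=48, Q→C 10·21=210, R→C 3·25=75, S→B 3·15=45, T→B 9·23=207. Service cost 585.
{A, B, C}: service cost 617
{A, B, D}: service cost 631
Among all 4 size-3 choices, {B, C, D} is lowest.

Choose B, C and D; total service cost 585.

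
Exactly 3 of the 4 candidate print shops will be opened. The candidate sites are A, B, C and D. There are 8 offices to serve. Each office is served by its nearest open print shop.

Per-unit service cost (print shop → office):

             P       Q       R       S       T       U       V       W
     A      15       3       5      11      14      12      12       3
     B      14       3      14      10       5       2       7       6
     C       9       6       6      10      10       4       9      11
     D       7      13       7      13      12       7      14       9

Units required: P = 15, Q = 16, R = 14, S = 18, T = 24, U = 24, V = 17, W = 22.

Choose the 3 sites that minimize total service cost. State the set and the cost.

Choose A, B and D; total service cost 756.

With exactly 3 open, each office uses its cheapest among the chosen.
{A, B, D}: P→D 7·15=105, Q→A 3·16=48, R→A 5·14=70, S→B 10·18=180, T→B 5·24=120, U→B 2·24=48, V→B 7·17=119, W→A 3·22=66. Service cost 756.
{A, B, C}: service cost 786
{B, C, D}: service cost 836
Among all 4 size-3 choices, {A, B, D} is lowest.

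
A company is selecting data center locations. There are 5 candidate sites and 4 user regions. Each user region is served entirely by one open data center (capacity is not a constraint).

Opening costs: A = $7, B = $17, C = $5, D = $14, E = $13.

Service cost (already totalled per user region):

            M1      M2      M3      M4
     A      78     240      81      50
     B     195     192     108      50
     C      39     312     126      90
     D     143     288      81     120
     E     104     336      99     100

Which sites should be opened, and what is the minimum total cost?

Open A, B and C; minimum total cost 391.

For any fixed open set, each user region goes to its cheapest open site; total = fixed + service.
{A, B, C}: M1→C 39, M2→B 192, M3→A 81, M4→A 50. Service 362; fixed 29; total 391.
{B, C, D}: M1→C 39, M2→B 192, M3→D 81, M4→B 50. Service 362; fixed 36; total 398.
{A, B, C, E}: M1→C 39, M2→B 192, M3→A 81, M4→A 50. Service 362; fixed 42; total 404.
{A, B, C, D, E}: service 362 + fixed 56 = 418
No other subset beats 391.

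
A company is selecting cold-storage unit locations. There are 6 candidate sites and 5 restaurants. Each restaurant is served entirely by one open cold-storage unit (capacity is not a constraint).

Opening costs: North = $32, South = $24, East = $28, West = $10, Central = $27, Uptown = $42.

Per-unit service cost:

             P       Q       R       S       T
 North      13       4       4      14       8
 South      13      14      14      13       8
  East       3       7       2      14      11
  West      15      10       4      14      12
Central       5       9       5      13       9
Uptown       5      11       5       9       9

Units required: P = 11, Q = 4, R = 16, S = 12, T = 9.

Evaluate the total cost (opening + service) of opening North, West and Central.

Total cost: 432

Each restaurant is assigned to its cheapest site among the open ones.
{North, West, Central}: P→Central 5·11=55, Q→North 4·4=16, R→North 4·16=64, S→Central 13·12=156, T→North 8·9=72. Service 363; fixed 69; total 432.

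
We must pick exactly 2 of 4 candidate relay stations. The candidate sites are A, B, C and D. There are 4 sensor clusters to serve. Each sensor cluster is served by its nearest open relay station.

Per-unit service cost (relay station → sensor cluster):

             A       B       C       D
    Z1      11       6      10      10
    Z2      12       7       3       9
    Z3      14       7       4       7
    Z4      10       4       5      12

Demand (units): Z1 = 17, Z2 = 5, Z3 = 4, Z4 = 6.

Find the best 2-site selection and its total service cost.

Choose B and C; total service cost 157.

With exactly 2 open, each sensor cluster uses its cheapest among the chosen.
{B, C}: Z1→B 6·17=102, Z2→C 3·5=15, Z3→C 4·4=16, Z4→B 4·6=24. Service cost 157.
{A, B}: service cost 189
{B, D}: service cost 189
Among all 6 size-2 choices, {B, C} is lowest.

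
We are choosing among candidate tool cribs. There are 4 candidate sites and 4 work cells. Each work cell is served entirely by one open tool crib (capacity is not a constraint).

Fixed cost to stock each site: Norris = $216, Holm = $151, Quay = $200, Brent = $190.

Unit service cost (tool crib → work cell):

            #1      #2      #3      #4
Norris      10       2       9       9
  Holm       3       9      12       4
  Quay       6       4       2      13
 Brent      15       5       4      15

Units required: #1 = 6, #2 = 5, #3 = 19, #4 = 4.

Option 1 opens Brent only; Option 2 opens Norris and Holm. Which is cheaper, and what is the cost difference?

Option 1 is cheaper by 141.

Option 1: {Brent}: #1→Brent 15·6=90, #2→Brent 5·5=25, #3→Brent 4·19=76, #4→Brent 15·4=60. Service 251; fixed 190; total 441.
Option 2: {Norris, Holm}: #1→Holm 3·6=18, #2→Norris 2·5=10, #3→Norris 9·19=171, #4→Holm 4·4=16. Service 215; fixed 367; total 582.
Difference: |441 − 582| = 141.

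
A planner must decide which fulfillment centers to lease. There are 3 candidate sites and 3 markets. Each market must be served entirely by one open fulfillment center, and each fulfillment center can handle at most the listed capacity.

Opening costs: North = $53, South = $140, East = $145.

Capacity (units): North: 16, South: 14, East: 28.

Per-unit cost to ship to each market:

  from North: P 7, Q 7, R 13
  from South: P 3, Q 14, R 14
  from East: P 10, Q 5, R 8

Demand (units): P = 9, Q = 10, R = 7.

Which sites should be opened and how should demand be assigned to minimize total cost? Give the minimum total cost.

Minimum total cost: 341

Open {East}: P→East 10·9=90, Q→East 5·10=50, R→East 8·7=56.
Loads: East carries 26/28. Service 196; fixed 145; total 341.
Next best feasible plan costs 367.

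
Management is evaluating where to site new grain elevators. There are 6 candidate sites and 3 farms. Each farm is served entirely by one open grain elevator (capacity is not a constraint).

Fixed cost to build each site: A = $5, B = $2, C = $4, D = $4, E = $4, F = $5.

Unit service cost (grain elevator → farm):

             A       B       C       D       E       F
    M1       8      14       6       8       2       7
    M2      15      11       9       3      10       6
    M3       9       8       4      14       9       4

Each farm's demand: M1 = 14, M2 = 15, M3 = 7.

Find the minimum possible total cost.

Minimum total cost: 113

For any fixed open set, each farm goes to its cheapest open site; total = fixed + service.
{C, D, E}: M1→E 2·14=28, M2→D 3·15=45, M3→C 4·7=28. Service 101; fixed 12; total 113.
{D, E, F}: service 101 + fixed 13 = 114
{B, C, D, E}: service 101 + fixed 14 = 115
{A, B, C, D, E, F}: M1→E 2·14=28, M2→D 3·15=45, M3→C 4·7=28. Service 101; fixed 24; total 125.
No other subset beats 113.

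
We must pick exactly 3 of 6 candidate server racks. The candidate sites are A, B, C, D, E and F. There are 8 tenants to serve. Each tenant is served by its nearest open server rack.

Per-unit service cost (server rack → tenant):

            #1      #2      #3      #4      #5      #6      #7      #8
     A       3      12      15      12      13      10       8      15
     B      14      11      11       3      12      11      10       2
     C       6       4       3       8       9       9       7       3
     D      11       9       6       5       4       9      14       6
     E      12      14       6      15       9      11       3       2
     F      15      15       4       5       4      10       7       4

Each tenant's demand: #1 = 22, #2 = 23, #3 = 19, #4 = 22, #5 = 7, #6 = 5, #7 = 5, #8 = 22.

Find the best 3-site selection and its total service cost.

With exactly 3 open, each tenant uses its cheapest among the chosen.
{A, B, C}: #1→A 3·22=66, #2→C 4·23=92, #3→C 3·19=57, #4→B 3·22=66, #5→C 9·7=63, #6→C 9·5=45, #7→C 7·5=35, #8→B 2·22=44. Service cost 468.
{A, C, D}: service cost 499
{A, C, F}: service cost 499
Among all 20 size-3 choices, {A, B, C} is lowest.

Choose A, B and C; total service cost 468.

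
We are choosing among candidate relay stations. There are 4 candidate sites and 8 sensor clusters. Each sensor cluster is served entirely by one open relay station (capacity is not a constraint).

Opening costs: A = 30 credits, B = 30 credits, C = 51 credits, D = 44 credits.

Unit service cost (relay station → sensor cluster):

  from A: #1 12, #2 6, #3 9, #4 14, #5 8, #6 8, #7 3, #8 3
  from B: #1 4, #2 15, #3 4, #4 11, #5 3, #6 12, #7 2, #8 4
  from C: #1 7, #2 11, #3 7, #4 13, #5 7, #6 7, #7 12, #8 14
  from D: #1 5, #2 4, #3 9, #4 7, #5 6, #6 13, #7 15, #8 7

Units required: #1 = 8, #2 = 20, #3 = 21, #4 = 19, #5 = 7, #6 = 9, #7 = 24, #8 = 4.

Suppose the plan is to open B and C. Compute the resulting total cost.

Total cost: 774

Each sensor cluster is assigned to its cheapest site among the open ones.
{B, C}: #1→B 4·8=32, #2→C 11·20=220, #3→B 4·21=84, #4→B 11·19=209, #5→B 3·7=21, #6→C 7·9=63, #7→B 2·24=48, #8→B 4·4=16. Service 693; fixed 81; total 774.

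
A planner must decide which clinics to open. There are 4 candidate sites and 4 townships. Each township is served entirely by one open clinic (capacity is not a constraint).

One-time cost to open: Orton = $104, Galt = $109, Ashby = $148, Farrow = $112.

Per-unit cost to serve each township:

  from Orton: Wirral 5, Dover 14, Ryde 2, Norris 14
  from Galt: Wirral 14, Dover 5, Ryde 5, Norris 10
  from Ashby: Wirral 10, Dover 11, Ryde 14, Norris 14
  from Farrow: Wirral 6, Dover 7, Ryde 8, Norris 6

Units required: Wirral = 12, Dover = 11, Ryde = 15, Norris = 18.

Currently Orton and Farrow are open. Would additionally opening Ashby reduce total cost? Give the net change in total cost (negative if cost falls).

No — net change +148 (cost rises by 148).

Current service cost with {Orton, Farrow}: 275.
Adding Ashby: each township re-picks its cheapest; new service cost 275, saving 0.
Extra fixed cost: 148. Net change = 148 − 0 = 148.
(Totals: 491 → 639.)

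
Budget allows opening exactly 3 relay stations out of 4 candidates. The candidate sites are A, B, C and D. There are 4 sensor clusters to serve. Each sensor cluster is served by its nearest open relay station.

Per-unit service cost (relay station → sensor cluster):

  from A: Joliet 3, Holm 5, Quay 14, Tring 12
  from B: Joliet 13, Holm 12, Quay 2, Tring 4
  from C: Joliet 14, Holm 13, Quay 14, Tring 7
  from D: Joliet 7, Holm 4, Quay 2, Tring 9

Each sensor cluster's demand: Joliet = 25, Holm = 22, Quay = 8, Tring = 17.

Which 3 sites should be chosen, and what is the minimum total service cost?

Choose A, B and D; total service cost 247.

With exactly 3 open, each sensor cluster uses its cheapest among the chosen.
{A, B, D}: Joliet→A 3·25=75, Holm→D 4·22=88, Quay→B 2·8=16, Tring→B 4·17=68. Service cost 247.
{A, B, C}: service cost 269
{A, C, D}: service cost 298
Among all 4 size-3 choices, {A, B, D} is lowest.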